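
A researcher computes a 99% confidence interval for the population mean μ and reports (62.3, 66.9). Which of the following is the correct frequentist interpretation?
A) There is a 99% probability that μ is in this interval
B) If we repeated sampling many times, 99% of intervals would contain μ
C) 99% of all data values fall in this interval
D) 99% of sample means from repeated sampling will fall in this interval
B

A) Wrong — μ is fixed; the randomness lives in the interval, not in μ.
B) Correct — this is the frequentist long-run coverage interpretation.
C) Wrong — a CI is about the parameter μ, not individual data values.
D) Wrong — coverage applies to intervals containing μ, not to future x̄ values.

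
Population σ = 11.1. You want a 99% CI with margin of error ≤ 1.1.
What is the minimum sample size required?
n ≥ 676

For margin E ≤ 1.1:
n ≥ (z* · σ / E)²
n ≥ (2.576 · 11.1 / 1.1)²
n ≥ 675.70

Minimum n = 676 (rounding up)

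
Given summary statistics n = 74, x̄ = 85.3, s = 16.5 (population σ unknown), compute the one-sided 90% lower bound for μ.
μ ≥ 82.82

Lower bound (one-sided):
t* = 1.293 (one-sided for 90%)
Lower bound = x̄ - t* · s/√n = 85.3 - 1.293 · 16.5/√74 = 82.82

We are 90% confident that μ ≥ 82.82.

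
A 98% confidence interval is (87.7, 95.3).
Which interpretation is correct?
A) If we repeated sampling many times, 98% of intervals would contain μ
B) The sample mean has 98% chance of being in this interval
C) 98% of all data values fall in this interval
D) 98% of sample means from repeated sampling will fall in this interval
A

A) Correct — this is the frequentist long-run coverage interpretation.
B) Wrong — x̄ is observed and sits in the interval by construction.
C) Wrong — a CI is about the parameter μ, not individual data values.
D) Wrong — coverage applies to intervals containing μ, not to future x̄ values.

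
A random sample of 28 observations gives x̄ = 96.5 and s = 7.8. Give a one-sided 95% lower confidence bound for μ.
μ ≥ 93.99

Lower bound (one-sided):
t* = 1.703 (one-sided for 95%)
Lower bound = x̄ - t* · s/√n = 96.5 - 1.703 · 7.8/√28 = 93.99

We are 95% confident that μ ≥ 93.99.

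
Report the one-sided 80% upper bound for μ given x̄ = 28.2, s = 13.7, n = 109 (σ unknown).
μ ≤ 29.31

Upper bound (one-sided):
t* = 0.845 (one-sided for 80%)
Upper bound = x̄ + t* · s/√n = 28.2 + 0.845 · 13.7/√109 = 29.31

We are 80% confident that μ ≤ 29.31.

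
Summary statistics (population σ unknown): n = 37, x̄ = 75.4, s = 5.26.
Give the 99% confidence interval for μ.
(73.05, 77.75)

t-interval (σ unknown):
df = n - 1 = 36
t* = 2.719 for 99% confidence

Margin of error = t* · s/√n = 2.719 · 5.26/√37 = 2.35

CI: (73.05, 77.75)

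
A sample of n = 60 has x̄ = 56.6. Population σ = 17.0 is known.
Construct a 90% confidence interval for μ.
(52.99, 60.21)

z-interval (σ known):
z* = 1.645 for 90% confidence

Margin of error = z* · σ/√n = 1.645 · 17.0/√60 = 3.61

CI: (56.6 - 3.61, 56.6 + 3.61) = (52.99, 60.21)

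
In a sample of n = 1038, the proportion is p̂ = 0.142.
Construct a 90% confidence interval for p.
(0.124, 0.160)

Proportion CI:
SE = √(p̂(1-p̂)/n) = √(0.142 · 0.858 / 1038) = 0.01083

z* = 1.645
Margin = z* · SE = 1.645 · 0.01083 = 0.0178

CI: 0.142 ± 0.0178 = (0.124, 0.160)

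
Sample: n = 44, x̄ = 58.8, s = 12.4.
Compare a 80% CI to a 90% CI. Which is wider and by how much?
90% CI is wider by 1.41

df = 43
80% CI: t* = 1.302, (56.37, 61.23), width = 2 · t* · s/√n = 4.87
90% CI: t* = 1.681, (55.66, 61.94), width = 2 · t* · s/√n = 6.28

The 90% CI is wider by 6.28 - 4.87 = 1.41.
Higher confidence requires a wider interval.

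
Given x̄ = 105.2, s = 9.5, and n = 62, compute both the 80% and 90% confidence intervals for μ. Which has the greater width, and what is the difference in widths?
90% CI is wider by 0.90

df = 61
80% CI: t* = 1.296, (103.64, 106.76), width = 2 · t* · s/√n = 3.13
90% CI: t* = 1.670, (103.19, 107.21), width = 2 · t* · s/√n = 4.03

The 90% CI is wider by 4.03 - 3.13 = 0.90.
Higher confidence requires a wider interval.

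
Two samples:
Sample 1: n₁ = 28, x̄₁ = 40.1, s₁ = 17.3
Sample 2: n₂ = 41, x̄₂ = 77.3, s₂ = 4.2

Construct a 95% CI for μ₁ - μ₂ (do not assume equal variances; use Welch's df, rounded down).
(-44.02, -30.38)

Difference: x̄₁ - x̄₂ = -37.20
SE = √(s₁²/n₁ + s₂²/n₂) = √(17.3²/28 + 4.2²/41) = 3.3345
df = 29.19 → 29 (Welch–Satterthwaite, rounded down)
t* = 2.045

CI: -37.20 ± 2.045 · 3.3345 = -37.20 ± 6.82 = (-44.02, -30.38)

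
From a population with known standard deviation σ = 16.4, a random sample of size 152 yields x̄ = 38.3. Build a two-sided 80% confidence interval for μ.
(36.59, 40.01)

z-interval (σ known):
z* = 1.282 for 80% confidence

Margin of error = z* · σ/√n = 1.282 · 16.4/√152 = 1.71

CI: (38.3 - 1.71, 38.3 + 1.71) = (36.59, 40.01)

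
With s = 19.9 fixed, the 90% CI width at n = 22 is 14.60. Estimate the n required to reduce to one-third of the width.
n ≈ 198

CI width ∝ 1/√n
To reduce width by factor 3, need √n to grow by 3 → need 3² = 9 times as many samples.

Current: n = 22, width = 14.60
New: n = 198, width ≈ 4.68

Width reduced by factor of 14.60/4.68 = 3.12.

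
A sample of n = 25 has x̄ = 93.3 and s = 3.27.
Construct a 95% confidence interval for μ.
(91.95, 94.65)

t-interval (σ unknown):
df = n - 1 = 24
t* = 2.064 for 95% confidence

Margin of error = t* · s/√n = 2.064 · 3.27/√25 = 1.35

CI: (91.95, 94.65)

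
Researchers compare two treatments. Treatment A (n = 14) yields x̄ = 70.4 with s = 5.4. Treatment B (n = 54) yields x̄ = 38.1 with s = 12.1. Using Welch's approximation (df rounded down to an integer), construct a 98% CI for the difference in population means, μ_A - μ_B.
(27.03, 37.57)

Difference: x̄₁ - x̄₂ = 32.30
SE = √(s₁²/n₁ + s₂²/n₂) = √(5.4²/14 + 12.1²/54) = 2.1896
df = 48.65 → 48 (Welch–Satterthwaite, rounded down)
t* = 2.407

CI: 32.30 ± 2.407 · 2.1896 = 32.30 ± 5.27 = (27.03, 37.57)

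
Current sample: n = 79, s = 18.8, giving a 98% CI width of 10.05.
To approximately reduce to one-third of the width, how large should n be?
n ≈ 711

CI width ∝ 1/√n
To reduce width by factor 3, need √n to grow by 3 → need 3² = 9 times as many samples.

Current: n = 79, width = 10.05
New: n = 711, width ≈ 3.29

Width reduced by factor of 10.05/3.29 = 3.05.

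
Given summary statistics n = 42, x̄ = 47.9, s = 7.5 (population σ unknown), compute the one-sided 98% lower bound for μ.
μ ≥ 45.45

Lower bound (one-sided):
t* = 2.121 (one-sided for 98%)
Lower bound = x̄ - t* · s/√n = 47.9 - 2.121 · 7.5/√42 = 45.45

We are 98% confident that μ ≥ 45.45.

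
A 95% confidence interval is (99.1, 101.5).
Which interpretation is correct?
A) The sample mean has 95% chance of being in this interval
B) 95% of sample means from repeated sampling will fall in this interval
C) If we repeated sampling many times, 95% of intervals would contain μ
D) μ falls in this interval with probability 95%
C

A) Wrong — x̄ is observed and sits in the interval by construction.
B) Wrong — coverage applies to intervals containing μ, not to future x̄ values.
C) Correct — this is the frequentist long-run coverage interpretation.
D) Wrong — μ is fixed; the randomness lives in the interval, not in μ.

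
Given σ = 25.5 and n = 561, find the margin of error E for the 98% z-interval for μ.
Margin of error = 2.50

Margin of error = z* · σ/√n
= 2.326 · 25.5/√561
= 2.326 · 25.5/23.6854
= 2.50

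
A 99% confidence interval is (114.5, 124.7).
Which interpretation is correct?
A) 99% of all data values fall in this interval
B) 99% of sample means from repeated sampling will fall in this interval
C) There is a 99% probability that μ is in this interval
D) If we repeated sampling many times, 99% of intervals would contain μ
D

A) Wrong — a CI is about the parameter μ, not individual data values.
B) Wrong — coverage applies to intervals containing μ, not to future x̄ values.
C) Wrong — μ is fixed; the randomness lives in the interval, not in μ.
D) Correct — this is the frequentist long-run coverage interpretation.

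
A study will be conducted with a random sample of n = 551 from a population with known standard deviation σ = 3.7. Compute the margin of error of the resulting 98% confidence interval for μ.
Margin of error = 0.37

Margin of error = z* · σ/√n
= 2.326 · 3.7/√551
= 2.326 · 3.7/23.4734
= 0.37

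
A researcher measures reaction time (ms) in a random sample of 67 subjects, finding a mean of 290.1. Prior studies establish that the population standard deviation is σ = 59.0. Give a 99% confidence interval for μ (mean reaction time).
(271.53, 308.67)

z-interval (σ known):
z* = 2.576 for 99% confidence

Margin of error = z* · σ/√n = 2.576 · 59.0/√67 = 18.57

CI: (290.1 - 18.57, 290.1 + 18.57) = (271.53, 308.67)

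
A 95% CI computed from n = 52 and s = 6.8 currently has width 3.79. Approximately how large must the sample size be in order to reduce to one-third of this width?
n ≈ 468

CI width ∝ 1/√n
To reduce width by factor 3, need √n to grow by 3 → need 3² = 9 times as many samples.

Current: n = 52, width = 3.79
New: n = 468, width ≈ 1.24

Width reduced by factor of 3.79/1.24 = 3.06.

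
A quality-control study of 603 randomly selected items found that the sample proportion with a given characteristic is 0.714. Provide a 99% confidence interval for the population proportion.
(0.667, 0.761)

Proportion CI:
SE = √(p̂(1-p̂)/n) = √(0.714 · 0.286 / 603) = 0.01840

z* = 2.576
Margin = z* · SE = 2.576 · 0.01840 = 0.0474

CI: 0.714 ± 0.0474 = (0.667, 0.761)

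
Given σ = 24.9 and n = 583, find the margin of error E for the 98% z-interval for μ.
Margin of error = 2.40

Margin of error = z* · σ/√n
= 2.326 · 24.9/√583
= 2.326 · 24.9/24.1454
= 2.40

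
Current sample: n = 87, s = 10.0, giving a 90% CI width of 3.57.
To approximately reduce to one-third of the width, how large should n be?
n ≈ 783

CI width ∝ 1/√n
To reduce width by factor 3, need √n to grow by 3 → need 3² = 9 times as many samples.

Current: n = 87, width = 3.57
New: n = 783, width ≈ 1.18

Width reduced by factor of 3.57/1.18 = 3.03.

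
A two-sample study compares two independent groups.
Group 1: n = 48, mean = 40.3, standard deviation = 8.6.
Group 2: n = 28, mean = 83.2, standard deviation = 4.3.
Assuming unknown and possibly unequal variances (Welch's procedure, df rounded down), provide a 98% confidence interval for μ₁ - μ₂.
(-46.43, -39.37)

Difference: x̄₁ - x̄₂ = -42.90
SE = √(s₁²/n₁ + s₂²/n₂) = √(8.6²/48 + 4.3²/28) = 1.4836
df = 72.68 → 72 (Welch–Satterthwaite, rounded down)
t* = 2.379

CI: -42.90 ± 2.379 · 1.4836 = -42.90 ± 3.53 = (-46.43, -39.37)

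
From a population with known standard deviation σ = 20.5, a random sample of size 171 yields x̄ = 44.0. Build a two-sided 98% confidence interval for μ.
(40.35, 47.65)

z-interval (σ known):
z* = 2.326 for 98% confidence

Margin of error = z* · σ/√n = 2.326 · 20.5/√171 = 3.65

CI: (44.0 - 3.65, 44.0 + 3.65) = (40.35, 47.65)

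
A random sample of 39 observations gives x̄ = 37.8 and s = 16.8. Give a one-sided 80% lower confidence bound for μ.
μ ≥ 35.51

Lower bound (one-sided):
t* = 0.851 (one-sided for 80%)
Lower bound = x̄ - t* · s/√n = 37.8 - 0.851 · 16.8/√39 = 35.51

We are 80% confident that μ ≥ 35.51.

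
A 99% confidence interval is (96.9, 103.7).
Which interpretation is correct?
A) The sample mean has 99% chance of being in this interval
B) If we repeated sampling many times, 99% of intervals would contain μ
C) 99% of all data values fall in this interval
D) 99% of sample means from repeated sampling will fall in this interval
B

A) Wrong — x̄ is observed and sits in the interval by construction.
B) Correct — this is the frequentist long-run coverage interpretation.
C) Wrong — a CI is about the parameter μ, not individual data values.
D) Wrong — coverage applies to intervals containing μ, not to future x̄ values.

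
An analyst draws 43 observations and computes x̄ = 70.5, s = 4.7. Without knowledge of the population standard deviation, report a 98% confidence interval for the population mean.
(68.77, 72.23)

t-interval (σ unknown):
df = n - 1 = 42
t* = 2.418 for 98% confidence

Margin of error = t* · s/√n = 2.418 · 4.7/√43 = 1.73

CI: (68.77, 72.23)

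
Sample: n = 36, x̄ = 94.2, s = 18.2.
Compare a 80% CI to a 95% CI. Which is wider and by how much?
95% CI is wider by 4.40

df = 35
80% CI: t* = 1.306, (90.24, 98.16), width = 2 · t* · s/√n = 7.92
95% CI: t* = 2.030, (88.04, 100.36), width = 2 · t* · s/√n = 12.32

The 95% CI is wider by 12.32 - 7.92 = 4.40.
Higher confidence requires a wider interval.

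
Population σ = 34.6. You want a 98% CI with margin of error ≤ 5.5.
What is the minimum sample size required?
n ≥ 215

For margin E ≤ 5.5:
n ≥ (z* · σ / E)²
n ≥ (2.326 · 34.6 / 5.5)²
n ≥ 214.11

Minimum n = 215 (rounding up)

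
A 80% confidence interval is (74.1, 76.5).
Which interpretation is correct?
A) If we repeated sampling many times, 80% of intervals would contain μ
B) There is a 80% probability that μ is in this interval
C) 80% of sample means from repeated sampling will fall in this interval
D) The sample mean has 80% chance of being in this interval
A

A) Correct — this is the frequentist long-run coverage interpretation.
B) Wrong — μ is fixed; the randomness lives in the interval, not in μ.
C) Wrong — coverage applies to intervals containing μ, not to future x̄ values.
D) Wrong — x̄ is observed and sits in the interval by construction.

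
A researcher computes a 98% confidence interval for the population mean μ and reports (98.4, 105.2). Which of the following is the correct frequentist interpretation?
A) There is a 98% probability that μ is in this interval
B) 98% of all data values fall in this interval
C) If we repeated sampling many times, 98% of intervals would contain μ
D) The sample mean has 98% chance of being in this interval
C

A) Wrong — μ is fixed; the randomness lives in the interval, not in μ.
B) Wrong — a CI is about the parameter μ, not individual data values.
C) Correct — this is the frequentist long-run coverage interpretation.
D) Wrong — x̄ is observed and sits in the interval by construction.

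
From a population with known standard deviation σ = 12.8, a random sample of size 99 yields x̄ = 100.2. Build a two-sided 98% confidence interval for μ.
(97.21, 103.19)

z-interval (σ known):
z* = 2.326 for 98% confidence

Margin of error = z* · σ/√n = 2.326 · 12.8/√99 = 2.99

CI: (100.2 - 2.99, 100.2 + 2.99) = (97.21, 103.19)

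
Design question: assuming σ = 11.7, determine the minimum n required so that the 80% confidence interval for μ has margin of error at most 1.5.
n ≥ 100

For margin E ≤ 1.5:
n ≥ (z* · σ / E)²
n ≥ (1.282 · 11.7 / 1.5)²
n ≥ 99.99

Minimum n = 100 (rounding up)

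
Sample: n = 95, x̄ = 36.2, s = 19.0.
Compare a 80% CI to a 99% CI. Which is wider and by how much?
99% CI is wider by 5.22

df = 94
80% CI: t* = 1.291, (33.68, 38.72), width = 2 · t* · s/√n = 5.03
99% CI: t* = 2.629, (31.08, 41.32), width = 2 · t* · s/√n = 10.25

The 99% CI is wider by 10.25 - 5.03 = 5.22.
Higher confidence requires a wider interval.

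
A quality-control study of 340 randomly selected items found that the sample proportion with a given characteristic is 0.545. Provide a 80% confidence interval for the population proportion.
(0.510, 0.580)

Proportion CI:
SE = √(p̂(1-p̂)/n) = √(0.545 · 0.455 / 340) = 0.02701

z* = 1.282
Margin = z* · SE = 1.282 · 0.02701 = 0.0346

CI: 0.545 ± 0.0346 = (0.510, 0.580)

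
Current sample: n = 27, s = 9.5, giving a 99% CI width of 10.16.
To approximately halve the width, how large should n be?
n ≈ 108

CI width ∝ 1/√n
To reduce width by factor 2, need √n to grow by 2 → need 2² = 4 times as many samples.

Current: n = 27, width = 10.16
New: n = 108, width ≈ 4.80

Width reduced by factor of 10.16/4.80 = 2.12.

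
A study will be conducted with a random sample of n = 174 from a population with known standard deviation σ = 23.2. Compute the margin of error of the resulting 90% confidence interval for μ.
Margin of error = 2.89

Margin of error = z* · σ/√n
= 1.645 · 23.2/√174
= 1.645 · 23.2/13.1909
= 2.89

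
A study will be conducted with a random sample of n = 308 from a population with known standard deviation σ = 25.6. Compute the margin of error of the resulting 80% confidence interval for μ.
Margin of error = 1.87

Margin of error = z* · σ/√n
= 1.282 · 25.6/√308
= 1.282 · 25.6/17.5499
= 1.87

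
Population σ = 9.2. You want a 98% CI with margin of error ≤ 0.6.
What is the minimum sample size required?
n ≥ 1273

For margin E ≤ 0.6:
n ≥ (z* · σ / E)²
n ≥ (2.326 · 9.2 / 0.6)²
n ≥ 1272.02

Minimum n = 1273 (rounding up)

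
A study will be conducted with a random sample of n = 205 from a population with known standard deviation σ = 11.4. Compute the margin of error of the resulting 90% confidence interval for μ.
Margin of error = 1.31

Margin of error = z* · σ/√n
= 1.645 · 11.4/√205
= 1.645 · 11.4/14.3178
= 1.31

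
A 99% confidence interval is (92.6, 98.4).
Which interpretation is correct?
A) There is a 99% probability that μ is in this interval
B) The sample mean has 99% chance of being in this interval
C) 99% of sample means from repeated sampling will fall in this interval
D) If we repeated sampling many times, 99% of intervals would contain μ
D

A) Wrong — μ is fixed; the randomness lives in the interval, not in μ.
B) Wrong — x̄ is observed and sits in the interval by construction.
C) Wrong — coverage applies to intervals containing μ, not to future x̄ values.
D) Correct — this is the frequentist long-run coverage interpretation.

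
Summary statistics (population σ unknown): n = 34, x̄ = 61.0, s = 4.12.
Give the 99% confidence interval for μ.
(59.07, 62.93)

t-interval (σ unknown):
df = n - 1 = 33
t* = 2.733 for 99% confidence

Margin of error = t* · s/√n = 2.733 · 4.12/√34 = 1.93

CI: (59.07, 62.93)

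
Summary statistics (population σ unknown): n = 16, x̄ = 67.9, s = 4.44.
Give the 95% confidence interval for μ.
(65.53, 70.27)

t-interval (σ unknown):
df = n - 1 = 15
t* = 2.131 for 95% confidence

Margin of error = t* · s/√n = 2.131 · 4.44/√16 = 2.37

CI: (65.53, 70.27)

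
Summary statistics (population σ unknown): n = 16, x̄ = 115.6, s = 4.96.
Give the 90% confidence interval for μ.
(113.43, 117.77)

t-interval (σ unknown):
df = n - 1 = 15
t* = 1.753 for 90% confidence

Margin of error = t* · s/√n = 1.753 · 4.96/√16 = 2.17

CI: (113.43, 117.77)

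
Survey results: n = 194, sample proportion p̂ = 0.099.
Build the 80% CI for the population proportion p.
(0.072, 0.126)

Proportion CI:
SE = √(p̂(1-p̂)/n) = √(0.099 · 0.901 / 194) = 0.02144

z* = 1.282
Margin = z* · SE = 1.282 · 0.02144 = 0.0275

CI: 0.099 ± 0.0275 = (0.072, 0.126)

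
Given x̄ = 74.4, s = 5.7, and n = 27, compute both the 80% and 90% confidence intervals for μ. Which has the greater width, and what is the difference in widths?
90% CI is wider by 0.85

df = 26
80% CI: t* = 1.315, (72.96, 75.84), width = 2 · t* · s/√n = 2.89
90% CI: t* = 1.706, (72.53, 76.27), width = 2 · t* · s/√n = 3.74

The 90% CI is wider by 3.74 - 2.89 = 0.85.
Higher confidence requires a wider interval.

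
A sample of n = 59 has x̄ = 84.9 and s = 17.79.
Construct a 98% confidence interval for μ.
(79.36, 90.44)

t-interval (σ unknown):
df = n - 1 = 58
t* = 2.392 for 98% confidence

Margin of error = t* · s/√n = 2.392 · 17.79/√59 = 5.54

CI: (79.36, 90.44)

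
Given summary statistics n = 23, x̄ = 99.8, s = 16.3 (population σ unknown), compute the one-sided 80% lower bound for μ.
μ ≥ 96.88

Lower bound (one-sided):
t* = 0.858 (one-sided for 80%)
Lower bound = x̄ - t* · s/√n = 99.8 - 0.858 · 16.3/√23 = 96.88

We are 80% confident that μ ≥ 96.88.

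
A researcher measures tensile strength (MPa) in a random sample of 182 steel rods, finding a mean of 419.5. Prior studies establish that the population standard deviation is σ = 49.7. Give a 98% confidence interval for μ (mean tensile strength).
(410.93, 428.07)

z-interval (σ known):
z* = 2.326 for 98% confidence

Margin of error = z* · σ/√n = 2.326 · 49.7/√182 = 8.57

CI: (419.5 - 8.57, 419.5 + 8.57) = (410.93, 428.07)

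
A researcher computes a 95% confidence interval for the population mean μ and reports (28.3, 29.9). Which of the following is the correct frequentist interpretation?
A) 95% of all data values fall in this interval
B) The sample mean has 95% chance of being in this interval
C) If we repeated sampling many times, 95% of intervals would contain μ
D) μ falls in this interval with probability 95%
C

A) Wrong — a CI is about the parameter μ, not individual data values.
B) Wrong — x̄ is observed and sits in the interval by construction.
C) Correct — this is the frequentist long-run coverage interpretation.
D) Wrong — μ is fixed; the randomness lives in the interval, not in μ.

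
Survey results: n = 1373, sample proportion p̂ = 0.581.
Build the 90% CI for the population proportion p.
(0.559, 0.603)

Proportion CI:
SE = √(p̂(1-p̂)/n) = √(0.581 · 0.419 / 1373) = 0.01332

z* = 1.645
Margin = z* · SE = 1.645 · 0.01332 = 0.0219

CI: 0.581 ± 0.0219 = (0.559, 0.603)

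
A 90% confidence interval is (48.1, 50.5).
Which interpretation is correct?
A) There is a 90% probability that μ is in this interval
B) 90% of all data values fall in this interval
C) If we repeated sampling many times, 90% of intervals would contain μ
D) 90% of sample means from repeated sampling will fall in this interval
C

A) Wrong — μ is fixed; the randomness lives in the interval, not in μ.
B) Wrong — a CI is about the parameter μ, not individual data values.
C) Correct — this is the frequentist long-run coverage interpretation.
D) Wrong — coverage applies to intervals containing μ, not to future x̄ values.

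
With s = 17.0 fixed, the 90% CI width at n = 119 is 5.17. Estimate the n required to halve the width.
n ≈ 476

CI width ∝ 1/√n
To reduce width by factor 2, need √n to grow by 2 → need 2² = 4 times as many samples.

Current: n = 119, width = 5.17
New: n = 476, width ≈ 2.57

Width reduced by factor of 5.17/2.57 = 2.01.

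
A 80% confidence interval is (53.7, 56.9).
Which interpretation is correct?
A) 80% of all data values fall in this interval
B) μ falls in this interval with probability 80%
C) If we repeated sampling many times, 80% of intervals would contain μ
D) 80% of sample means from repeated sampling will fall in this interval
C

A) Wrong — a CI is about the parameter μ, not individual data values.
B) Wrong — μ is fixed; the randomness lives in the interval, not in μ.
C) Correct — this is the frequentist long-run coverage interpretation.
D) Wrong — coverage applies to intervals containing μ, not to future x̄ values.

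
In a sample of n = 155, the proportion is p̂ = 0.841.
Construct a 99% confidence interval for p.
(0.765, 0.917)

Proportion CI:
SE = √(p̂(1-p̂)/n) = √(0.841 · 0.159 / 155) = 0.02937

z* = 2.576
Margin = z* · SE = 2.576 · 0.02937 = 0.0757

CI: 0.841 ± 0.0757 = (0.765, 0.917)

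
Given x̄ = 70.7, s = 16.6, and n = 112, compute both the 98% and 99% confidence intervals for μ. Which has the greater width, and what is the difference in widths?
99% CI is wider by 0.82

df = 111
98% CI: t* = 2.360, (67.00, 74.40), width = 2 · t* · s/√n = 7.40
99% CI: t* = 2.621, (66.59, 74.81), width = 2 · t* · s/√n = 8.22

The 99% CI is wider by 8.22 - 7.40 = 0.82.
Higher confidence requires a wider interval.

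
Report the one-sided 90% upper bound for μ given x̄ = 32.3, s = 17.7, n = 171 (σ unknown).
μ ≤ 34.04

Upper bound (one-sided):
t* = 1.287 (one-sided for 90%)
Upper bound = x̄ + t* · s/√n = 32.3 + 1.287 · 17.7/√171 = 34.04

We are 90% confident that μ ≤ 34.04.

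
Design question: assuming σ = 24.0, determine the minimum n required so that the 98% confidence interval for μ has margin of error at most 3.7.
n ≥ 228

For margin E ≤ 3.7:
n ≥ (z* · σ / E)²
n ≥ (2.326 · 24.0 / 3.7)²
n ≥ 227.63

Minimum n = 228 (rounding up)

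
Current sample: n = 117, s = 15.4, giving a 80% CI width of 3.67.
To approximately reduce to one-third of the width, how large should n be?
n ≈ 1053

CI width ∝ 1/√n
To reduce width by factor 3, need √n to grow by 3 → need 3² = 9 times as many samples.

Current: n = 117, width = 3.67
New: n = 1053, width ≈ 1.22

Width reduced by factor of 3.67/1.22 = 3.01.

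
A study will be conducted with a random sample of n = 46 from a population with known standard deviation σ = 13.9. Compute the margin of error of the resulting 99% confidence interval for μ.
Margin of error = 5.28

Margin of error = z* · σ/√n
= 2.576 · 13.9/√46
= 2.576 · 13.9/6.7823
= 5.28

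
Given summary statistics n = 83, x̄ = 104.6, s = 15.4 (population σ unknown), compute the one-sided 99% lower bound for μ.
μ ≥ 100.59

Lower bound (one-sided):
t* = 2.373 (one-sided for 99%)
Lower bound = x̄ - t* · s/√n = 104.6 - 2.373 · 15.4/√83 = 100.59

We are 99% confident that μ ≥ 100.59.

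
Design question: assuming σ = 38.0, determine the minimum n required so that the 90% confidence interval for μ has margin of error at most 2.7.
n ≥ 537

For margin E ≤ 2.7:
n ≥ (z* · σ / E)²
n ≥ (1.645 · 38.0 / 2.7)²
n ≥ 536.01

Minimum n = 537 (rounding up)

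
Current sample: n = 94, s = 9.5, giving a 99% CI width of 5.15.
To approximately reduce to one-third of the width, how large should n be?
n ≈ 846

CI width ∝ 1/√n
To reduce width by factor 3, need √n to grow by 3 → need 3² = 9 times as many samples.

Current: n = 94, width = 5.15
New: n = 846, width ≈ 1.69

Width reduced by factor of 5.15/1.69 = 3.05.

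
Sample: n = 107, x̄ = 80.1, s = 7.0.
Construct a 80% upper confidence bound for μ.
μ ≤ 80.67

Upper bound (one-sided):
t* = 0.845 (one-sided for 80%)
Upper bound = x̄ + t* · s/√n = 80.1 + 0.845 · 7.0/√107 = 80.67

We are 80% confident that μ ≤ 80.67.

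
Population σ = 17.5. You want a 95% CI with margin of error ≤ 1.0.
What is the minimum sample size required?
n ≥ 1177

For margin E ≤ 1.0:
n ≥ (z* · σ / E)²
n ≥ (1.960 · 17.5 / 1.0)²
n ≥ 1176.49

Minimum n = 1177 (rounding up)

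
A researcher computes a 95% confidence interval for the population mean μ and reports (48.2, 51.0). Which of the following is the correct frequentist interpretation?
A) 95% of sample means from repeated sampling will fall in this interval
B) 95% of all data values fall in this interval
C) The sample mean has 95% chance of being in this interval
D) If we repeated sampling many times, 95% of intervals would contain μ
D

A) Wrong — coverage applies to intervals containing μ, not to future x̄ values.
B) Wrong — a CI is about the parameter μ, not individual data values.
C) Wrong — x̄ is observed and sits in the interval by construction.
D) Correct — this is the frequentist long-run coverage interpretation.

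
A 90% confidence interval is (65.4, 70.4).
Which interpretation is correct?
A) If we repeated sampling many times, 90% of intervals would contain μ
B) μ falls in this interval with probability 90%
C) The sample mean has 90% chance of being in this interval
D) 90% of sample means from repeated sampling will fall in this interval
A

A) Correct — this is the frequentist long-run coverage interpretation.
B) Wrong — μ is fixed; the randomness lives in the interval, not in μ.
C) Wrong — x̄ is observed and sits in the interval by construction.
D) Wrong — coverage applies to intervals containing μ, not to future x̄ values.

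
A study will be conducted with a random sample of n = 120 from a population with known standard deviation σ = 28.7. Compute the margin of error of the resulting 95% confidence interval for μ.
Margin of error = 5.14

Margin of error = z* · σ/√n
= 1.960 · 28.7/√120
= 1.960 · 28.7/10.9545
= 5.14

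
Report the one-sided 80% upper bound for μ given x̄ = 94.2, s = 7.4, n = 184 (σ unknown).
μ ≤ 94.66

Upper bound (one-sided):
t* = 0.844 (one-sided for 80%)
Upper bound = x̄ + t* · s/√n = 94.2 + 0.844 · 7.4/√184 = 94.66

We are 80% confident that μ ≤ 94.66.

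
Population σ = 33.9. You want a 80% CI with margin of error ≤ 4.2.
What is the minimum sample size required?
n ≥ 108

For margin E ≤ 4.2:
n ≥ (z* · σ / E)²
n ≥ (1.282 · 33.9 / 4.2)²
n ≥ 107.07

Minimum n = 108 (rounding up)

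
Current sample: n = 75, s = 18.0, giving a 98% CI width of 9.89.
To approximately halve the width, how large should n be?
n ≈ 300

CI width ∝ 1/√n
To reduce width by factor 2, need √n to grow by 2 → need 2² = 4 times as many samples.

Current: n = 75, width = 9.89
New: n = 300, width ≈ 4.86

Width reduced by factor of 9.89/4.86 = 2.03.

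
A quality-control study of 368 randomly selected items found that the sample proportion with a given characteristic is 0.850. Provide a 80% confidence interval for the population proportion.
(0.826, 0.874)

Proportion CI:
SE = √(p̂(1-p̂)/n) = √(0.850 · 0.150 / 368) = 0.01861

z* = 1.282
Margin = z* · SE = 1.282 · 0.01861 = 0.0239

CI: 0.850 ± 0.0239 = (0.826, 0.874)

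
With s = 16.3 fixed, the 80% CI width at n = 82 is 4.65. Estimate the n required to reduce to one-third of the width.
n ≈ 738

CI width ∝ 1/√n
To reduce width by factor 3, need √n to grow by 3 → need 3² = 9 times as many samples.

Current: n = 82, width = 4.65
New: n = 738, width ≈ 1.54

Width reduced by factor of 4.65/1.54 = 3.02.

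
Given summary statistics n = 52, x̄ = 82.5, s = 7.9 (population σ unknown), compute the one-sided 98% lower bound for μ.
μ ≥ 80.19

Lower bound (one-sided):
t* = 2.108 (one-sided for 98%)
Lower bound = x̄ - t* · s/√n = 82.5 - 2.108 · 7.9/√52 = 80.19

We are 98% confident that μ ≥ 80.19.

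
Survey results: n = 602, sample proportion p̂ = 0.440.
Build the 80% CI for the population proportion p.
(0.414, 0.466)

Proportion CI:
SE = √(p̂(1-p̂)/n) = √(0.440 · 0.560 / 602) = 0.02023

z* = 1.282
Margin = z* · SE = 1.282 · 0.02023 = 0.0259

CI: 0.440 ± 0.0259 = (0.414, 0.466)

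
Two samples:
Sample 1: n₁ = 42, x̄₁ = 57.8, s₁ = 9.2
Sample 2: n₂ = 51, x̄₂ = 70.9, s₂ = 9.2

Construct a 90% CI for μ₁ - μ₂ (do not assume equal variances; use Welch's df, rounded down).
(-16.29, -9.91)

Difference: x̄₁ - x̄₂ = -13.10
SE = √(s₁²/n₁ + s₂²/n₂) = √(9.2²/42 + 9.2²/51) = 1.9170
df = 87.61 → 87 (Welch–Satterthwaite, rounded down)
t* = 1.663

CI: -13.10 ± 1.663 · 1.9170 = -13.10 ± 3.19 = (-16.29, -9.91)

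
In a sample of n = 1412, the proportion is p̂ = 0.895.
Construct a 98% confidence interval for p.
(0.876, 0.914)

Proportion CI:
SE = √(p̂(1-p̂)/n) = √(0.895 · 0.105 / 1412) = 0.00816

z* = 2.326
Margin = z* · SE = 2.326 · 0.00816 = 0.0190

CI: 0.895 ± 0.0190 = (0.876, 0.914)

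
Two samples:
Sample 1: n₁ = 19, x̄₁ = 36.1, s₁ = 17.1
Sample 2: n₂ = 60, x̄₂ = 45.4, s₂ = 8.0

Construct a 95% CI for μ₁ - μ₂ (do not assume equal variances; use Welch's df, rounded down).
(-17.76, -0.84)

Difference: x̄₁ - x̄₂ = -9.30
SE = √(s₁²/n₁ + s₂²/n₂) = √(17.1²/19 + 8.0²/60) = 4.0567
df = 20.55 → 20 (Welch–Satterthwaite, rounded down)
t* = 2.086

CI: -9.30 ± 2.086 · 4.0567 = -9.30 ± 8.46 = (-17.76, -0.84)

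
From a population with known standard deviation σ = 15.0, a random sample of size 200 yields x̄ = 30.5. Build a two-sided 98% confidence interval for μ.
(28.03, 32.97)

z-interval (σ known):
z* = 2.326 for 98% confidence

Margin of error = z* · σ/√n = 2.326 · 15.0/√200 = 2.47

CI: (30.5 - 2.47, 30.5 + 2.47) = (28.03, 32.97)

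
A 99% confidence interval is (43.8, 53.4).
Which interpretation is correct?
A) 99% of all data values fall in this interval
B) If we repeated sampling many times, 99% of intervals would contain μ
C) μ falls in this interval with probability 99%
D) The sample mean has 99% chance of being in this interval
B

A) Wrong — a CI is about the parameter μ, not individual data values.
B) Correct — this is the frequentist long-run coverage interpretation.
C) Wrong — μ is fixed; the randomness lives in the interval, not in μ.
D) Wrong — x̄ is observed and sits in the interval by construction.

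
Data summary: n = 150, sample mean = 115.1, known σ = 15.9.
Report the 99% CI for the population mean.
(111.76, 118.44)

z-interval (σ known):
z* = 2.576 for 99% confidence

Margin of error = z* · σ/√n = 2.576 · 15.9/√150 = 3.34

CI: (115.1 - 3.34, 115.1 + 3.34) = (111.76, 118.44)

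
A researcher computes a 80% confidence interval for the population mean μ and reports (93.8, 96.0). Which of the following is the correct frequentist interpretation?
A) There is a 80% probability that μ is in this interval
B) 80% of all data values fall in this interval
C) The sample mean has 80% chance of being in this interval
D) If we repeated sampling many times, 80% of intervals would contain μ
D

A) Wrong — μ is fixed; the randomness lives in the interval, not in μ.
B) Wrong — a CI is about the parameter μ, not individual data values.
C) Wrong — x̄ is observed and sits in the interval by construction.
D) Correct — this is the frequentist long-run coverage interpretation.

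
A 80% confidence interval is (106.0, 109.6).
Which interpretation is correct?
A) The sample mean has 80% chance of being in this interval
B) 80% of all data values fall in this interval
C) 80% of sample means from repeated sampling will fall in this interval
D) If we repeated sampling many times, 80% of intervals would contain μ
D

A) Wrong — x̄ is observed and sits in the interval by construction.
B) Wrong — a CI is about the parameter μ, not individual data values.
C) Wrong — coverage applies to intervals containing μ, not to future x̄ values.
D) Correct — this is the frequentist long-run coverage interpretation.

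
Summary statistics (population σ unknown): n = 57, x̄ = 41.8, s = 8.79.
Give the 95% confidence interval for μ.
(39.47, 44.13)

t-interval (σ unknown):
df = n - 1 = 56
t* = 2.003 for 95% confidence

Margin of error = t* · s/√n = 2.003 · 8.79/√57 = 2.33

CI: (39.47, 44.13)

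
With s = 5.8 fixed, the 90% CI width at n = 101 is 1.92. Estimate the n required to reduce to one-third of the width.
n ≈ 909

CI width ∝ 1/√n
To reduce width by factor 3, need √n to grow by 3 → need 3² = 9 times as many samples.

Current: n = 101, width = 1.92
New: n = 909, width ≈ 0.63

Width reduced by factor of 1.92/0.63 = 3.05.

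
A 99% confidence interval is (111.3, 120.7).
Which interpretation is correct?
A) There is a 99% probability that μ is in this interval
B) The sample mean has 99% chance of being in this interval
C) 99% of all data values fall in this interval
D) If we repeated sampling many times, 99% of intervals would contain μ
D

A) Wrong — μ is fixed; the randomness lives in the interval, not in μ.
B) Wrong — x̄ is observed and sits in the interval by construction.
C) Wrong — a CI is about the parameter μ, not individual data values.
D) Correct — this is the frequentist long-run coverage interpretation.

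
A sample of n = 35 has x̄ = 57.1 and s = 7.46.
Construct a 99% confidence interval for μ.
(53.66, 60.54)

t-interval (σ unknown):
df = n - 1 = 34
t* = 2.728 for 99% confidence

Margin of error = t* · s/√n = 2.728 · 7.46/√35 = 3.44

CI: (53.66, 60.54)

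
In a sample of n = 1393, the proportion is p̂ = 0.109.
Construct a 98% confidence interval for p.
(0.090, 0.128)

Proportion CI:
SE = √(p̂(1-p̂)/n) = √(0.109 · 0.891 / 1393) = 0.00835

z* = 2.326
Margin = z* · SE = 2.326 · 0.00835 = 0.0194

CI: 0.109 ± 0.0194 = (0.090, 0.128)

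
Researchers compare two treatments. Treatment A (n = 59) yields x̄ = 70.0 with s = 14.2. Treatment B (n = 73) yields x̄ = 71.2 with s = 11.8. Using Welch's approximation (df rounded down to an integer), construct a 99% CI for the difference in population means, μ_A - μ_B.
(-7.25, 4.85)

Difference: x̄₁ - x̄₂ = -1.20
SE = √(s₁²/n₁ + s₂²/n₂) = √(14.2²/59 + 11.8²/73) = 2.3076
df = 112.56 → 112 (Welch–Satterthwaite, rounded down)
t* = 2.620

CI: -1.20 ± 2.620 · 2.3076 = -1.20 ± 6.05 = (-7.25, 4.85)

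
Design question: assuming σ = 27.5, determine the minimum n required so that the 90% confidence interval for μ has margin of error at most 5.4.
n ≥ 71

For margin E ≤ 5.4:
n ≥ (z* · σ / E)²
n ≥ (1.645 · 27.5 / 5.4)²
n ≥ 70.18

Minimum n = 71 (rounding up)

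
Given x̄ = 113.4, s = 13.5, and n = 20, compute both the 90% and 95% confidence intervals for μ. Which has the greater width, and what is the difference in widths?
95% CI is wider by 2.20

df = 19
90% CI: t* = 1.729, (108.18, 118.62), width = 2 · t* · s/√n = 10.44
95% CI: t* = 2.093, (107.08, 119.72), width = 2 · t* · s/√n = 12.64

The 95% CI is wider by 12.64 - 10.44 = 2.20.
Higher confidence requires a wider interval.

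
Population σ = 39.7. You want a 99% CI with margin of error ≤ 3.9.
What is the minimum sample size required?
n ≥ 688

For margin E ≤ 3.9:
n ≥ (z* · σ / E)²
n ≥ (2.576 · 39.7 / 3.9)²
n ≥ 687.61

Minimum n = 688 (rounding up)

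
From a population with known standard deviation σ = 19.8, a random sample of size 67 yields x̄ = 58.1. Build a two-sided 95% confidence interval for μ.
(53.36, 62.84)

z-interval (σ known):
z* = 1.960 for 95% confidence

Margin of error = z* · σ/√n = 1.960 · 19.8/√67 = 4.74

CI: (58.1 - 4.74, 58.1 + 4.74) = (53.36, 62.84)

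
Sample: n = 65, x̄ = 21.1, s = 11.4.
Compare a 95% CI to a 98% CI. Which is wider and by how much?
98% CI is wider by 1.10

df = 64
95% CI: t* = 1.998, (18.27, 23.93), width = 2 · t* · s/√n = 5.65
98% CI: t* = 2.386, (17.73, 24.47), width = 2 · t* · s/√n = 6.75

The 98% CI is wider by 6.75 - 5.65 = 1.10.
Higher confidence requires a wider interval.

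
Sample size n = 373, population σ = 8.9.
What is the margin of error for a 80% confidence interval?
Margin of error = 0.59

Margin of error = z* · σ/√n
= 1.282 · 8.9/√373
= 1.282 · 8.9/19.3132
= 0.59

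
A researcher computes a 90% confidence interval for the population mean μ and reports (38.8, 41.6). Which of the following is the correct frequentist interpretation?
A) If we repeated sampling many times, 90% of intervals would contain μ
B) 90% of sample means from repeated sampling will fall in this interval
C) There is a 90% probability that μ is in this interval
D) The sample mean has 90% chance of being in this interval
A

A) Correct — this is the frequentist long-run coverage interpretation.
B) Wrong — coverage applies to intervals containing μ, not to future x̄ values.
C) Wrong — μ is fixed; the randomness lives in the interval, not in μ.
D) Wrong — x̄ is observed and sits in the interval by construction.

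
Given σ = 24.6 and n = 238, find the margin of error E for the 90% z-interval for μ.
Margin of error = 2.62

Margin of error = z* · σ/√n
= 1.645 · 24.6/√238
= 1.645 · 24.6/15.4272
= 2.62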